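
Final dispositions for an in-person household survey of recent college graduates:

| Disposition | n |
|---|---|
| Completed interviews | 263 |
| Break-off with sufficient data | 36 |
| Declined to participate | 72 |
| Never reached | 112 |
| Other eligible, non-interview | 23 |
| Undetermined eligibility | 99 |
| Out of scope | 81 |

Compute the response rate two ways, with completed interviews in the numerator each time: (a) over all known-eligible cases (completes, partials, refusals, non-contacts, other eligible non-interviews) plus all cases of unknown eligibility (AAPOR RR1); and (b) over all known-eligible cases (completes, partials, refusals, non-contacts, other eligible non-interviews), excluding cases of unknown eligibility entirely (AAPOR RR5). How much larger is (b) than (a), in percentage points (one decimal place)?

8.5

Top = 263
Denominator = 263 + 36 + 72 + 112 + 23 + 99 = 605
RR1 = 263 / 605 = 0.4347
Denominator = 263 + 36 + 72 + 112 + 23 = 506
RR5 = 263 / 506 = 0.5198
Difference = 51.98 − 43.47 = 8.51 percentage points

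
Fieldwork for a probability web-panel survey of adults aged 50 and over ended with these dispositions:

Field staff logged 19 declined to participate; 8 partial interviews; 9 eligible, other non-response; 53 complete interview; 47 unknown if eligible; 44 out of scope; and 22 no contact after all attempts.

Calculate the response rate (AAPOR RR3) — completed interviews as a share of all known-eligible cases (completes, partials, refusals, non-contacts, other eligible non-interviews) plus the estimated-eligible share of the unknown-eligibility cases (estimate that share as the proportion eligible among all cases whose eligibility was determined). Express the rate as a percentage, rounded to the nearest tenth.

36.6%

Num → 53
Eligible (known) → 53 + 8 + 19 + 22 + 9 = 111
e = 111 / (111 + 44) = 111 / 155 = 0.7161
Eligible share of unknowns → 0.7161 × 47 = 33.66
Base → 111 + 33.66 = 144.66
RR3 = 53 / 144.66 = 0.3664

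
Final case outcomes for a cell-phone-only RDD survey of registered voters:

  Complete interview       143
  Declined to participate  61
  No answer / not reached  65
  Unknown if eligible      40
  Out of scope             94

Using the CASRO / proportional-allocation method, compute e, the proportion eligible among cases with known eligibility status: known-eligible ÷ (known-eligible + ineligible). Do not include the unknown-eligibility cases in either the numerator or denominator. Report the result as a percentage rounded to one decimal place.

74.1%

Determined eligible → 143 + 61 + 65 = 269
e = 269 / (269 + 94) = 269 / 363 = 0.7410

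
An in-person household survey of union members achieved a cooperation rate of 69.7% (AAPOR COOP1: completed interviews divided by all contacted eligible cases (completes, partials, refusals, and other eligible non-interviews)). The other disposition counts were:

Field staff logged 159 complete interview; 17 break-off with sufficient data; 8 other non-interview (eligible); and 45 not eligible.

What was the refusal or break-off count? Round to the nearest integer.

44

COOP1 = 159 / D = 0.697
D = 159 / 0.697 = 228.1
Other denominator terms total 184
refusal or break-off = 228.1 − 184 ≈ 44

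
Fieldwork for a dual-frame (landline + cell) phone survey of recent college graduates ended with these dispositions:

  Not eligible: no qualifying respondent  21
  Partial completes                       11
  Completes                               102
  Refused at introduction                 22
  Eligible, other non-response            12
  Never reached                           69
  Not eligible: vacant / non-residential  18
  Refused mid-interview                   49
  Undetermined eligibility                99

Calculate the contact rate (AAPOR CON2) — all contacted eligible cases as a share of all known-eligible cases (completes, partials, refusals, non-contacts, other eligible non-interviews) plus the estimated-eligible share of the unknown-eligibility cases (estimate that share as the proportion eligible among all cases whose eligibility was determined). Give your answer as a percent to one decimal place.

Declined to participate = 22 + 49 = 71
Not eligible = 21 + 18 = 39
Top → 102 + 11 + 71 + 12 = 196
Determined eligible → 102 + 11 + 71 + 69 + 12 = 265
e = 265 / (265 + 39) = 265 / 304 = 0.8717
e × U → 0.8717 × 99 = 86.30
Denom → 265 + 86.30 = 351.30
CON2 = 196 / 351.30 = 0.5579

55.8%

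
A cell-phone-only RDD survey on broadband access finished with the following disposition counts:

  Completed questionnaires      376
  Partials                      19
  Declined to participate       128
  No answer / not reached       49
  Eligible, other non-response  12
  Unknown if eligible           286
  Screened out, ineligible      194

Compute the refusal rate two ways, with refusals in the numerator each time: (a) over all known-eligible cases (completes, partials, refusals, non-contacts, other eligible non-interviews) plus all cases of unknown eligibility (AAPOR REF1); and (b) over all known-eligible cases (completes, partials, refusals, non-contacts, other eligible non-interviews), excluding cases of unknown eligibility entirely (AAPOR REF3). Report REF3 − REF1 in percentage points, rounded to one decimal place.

Num: 128
Base: 376 + 19 + 128 + 49 + 12 + 286 = 870
REF1 = 128 / 870 = 0.1471
Base: 376 + 19 + 128 + 49 + 12 = 584
REF3 = 128 / 584 = 0.2192
Difference = 21.92 − 14.71 = 7.21 percentage points

7.2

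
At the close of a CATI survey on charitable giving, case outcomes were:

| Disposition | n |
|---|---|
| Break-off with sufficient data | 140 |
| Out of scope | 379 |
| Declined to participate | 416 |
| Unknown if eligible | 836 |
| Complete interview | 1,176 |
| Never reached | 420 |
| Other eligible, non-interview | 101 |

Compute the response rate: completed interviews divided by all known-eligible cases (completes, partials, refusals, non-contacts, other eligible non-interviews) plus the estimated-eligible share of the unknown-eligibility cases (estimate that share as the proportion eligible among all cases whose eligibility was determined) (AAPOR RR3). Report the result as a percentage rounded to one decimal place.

39.6%

Numerator: 1176
Eligible (known): 1176 + 140 + 416 + 420 + 101 = 2253
e = 2253 / (2253 + 379) = 2253 / 2632 = 0.8560
Eligible share of unknowns: 0.8560 × 836 = 715.62
Denom: 2253 + 715.62 = 2968.62
RR3 = 1176 / 2968.62 = 0.3961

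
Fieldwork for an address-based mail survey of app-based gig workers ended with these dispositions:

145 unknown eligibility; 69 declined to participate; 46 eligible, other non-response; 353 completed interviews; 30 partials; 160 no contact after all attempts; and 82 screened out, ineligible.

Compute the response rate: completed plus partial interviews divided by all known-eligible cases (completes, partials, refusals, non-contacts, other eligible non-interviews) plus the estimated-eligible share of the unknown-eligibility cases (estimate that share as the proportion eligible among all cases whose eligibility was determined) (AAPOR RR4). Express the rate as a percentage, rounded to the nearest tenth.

48.7%

Top: 353 + 30 = 383
Known eligible: 353 + 30 + 69 + 160 + 46 = 658
e = 658 / (658 + 82) = 658 / 740 = 0.8892
Eligible share of unknowns: 0.8892 × 145 = 128.93
Denom: 658 + 128.93 = 786.93
RR4 = 383 / 786.93 = 0.4867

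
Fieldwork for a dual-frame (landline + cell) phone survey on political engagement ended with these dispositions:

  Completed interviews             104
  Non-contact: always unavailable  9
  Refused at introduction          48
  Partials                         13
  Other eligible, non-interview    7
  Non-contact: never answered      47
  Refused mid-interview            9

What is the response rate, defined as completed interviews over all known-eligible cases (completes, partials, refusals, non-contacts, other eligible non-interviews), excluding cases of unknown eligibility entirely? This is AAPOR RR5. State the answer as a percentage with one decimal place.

Declined to participate = 48 + 9 = 57
Non-contacts = 47 + 9 = 56
Top = 104
Base = 104 + 13 + 57 + 56 + 7 = 237
RR5 = 104 / 237 = 0.4388

43.9%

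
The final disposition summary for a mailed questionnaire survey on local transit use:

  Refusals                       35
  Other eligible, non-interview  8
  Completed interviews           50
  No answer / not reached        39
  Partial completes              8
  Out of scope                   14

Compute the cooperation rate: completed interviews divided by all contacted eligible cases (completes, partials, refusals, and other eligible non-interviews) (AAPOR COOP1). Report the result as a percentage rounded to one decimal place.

Numerator: 50
Base: 50 + 8 + 35 + 8 = 101
COOP1 = 50 / 101 = 0.4950

49.5%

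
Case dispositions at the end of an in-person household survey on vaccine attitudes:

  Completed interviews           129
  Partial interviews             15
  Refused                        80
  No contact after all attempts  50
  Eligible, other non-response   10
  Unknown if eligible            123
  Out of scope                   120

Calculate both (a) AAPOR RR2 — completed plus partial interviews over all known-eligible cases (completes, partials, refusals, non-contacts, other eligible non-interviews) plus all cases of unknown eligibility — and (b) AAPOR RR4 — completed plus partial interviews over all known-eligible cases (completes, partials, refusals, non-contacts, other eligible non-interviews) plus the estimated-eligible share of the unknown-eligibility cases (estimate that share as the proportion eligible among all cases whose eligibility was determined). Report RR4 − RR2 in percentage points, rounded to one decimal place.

Numerator: 129 + 15 = 144
Base: 129 + 15 + 80 + 50 + 10 + 123 = 407
RR2 = 144 / 407 = 0.3538
Known eligible: 129 + 15 + 80 + 50 + 10 = 284
e = 284 / (284 + 120) = 284 / 404 = 0.7030
Estimated eligible among unknowns: 0.7030 × 123 = 86.47
Base: 284 + 86.47 = 370.47
RR4 = 144 / 370.47 = 0.3887
Difference = 38.87 − 35.38 = 3.49 percentage points

3.5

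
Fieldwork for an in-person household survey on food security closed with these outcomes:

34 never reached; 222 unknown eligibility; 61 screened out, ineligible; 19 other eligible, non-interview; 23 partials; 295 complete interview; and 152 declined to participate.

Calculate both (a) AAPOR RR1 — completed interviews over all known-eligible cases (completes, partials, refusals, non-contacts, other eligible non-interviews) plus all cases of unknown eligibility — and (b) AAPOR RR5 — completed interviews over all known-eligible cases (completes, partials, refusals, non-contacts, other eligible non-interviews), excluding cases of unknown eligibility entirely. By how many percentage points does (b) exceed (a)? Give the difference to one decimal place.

16.8

Numerator: 295
Denom: 295 + 23 + 152 + 34 + 19 + 222 = 745
RR1 = 295 / 745 = 0.3960
Denom: 295 + 23 + 152 + 34 + 19 = 523
RR5 = 295 / 523 = 0.5641
Difference = 56.41 − 39.60 = 16.81 percentage points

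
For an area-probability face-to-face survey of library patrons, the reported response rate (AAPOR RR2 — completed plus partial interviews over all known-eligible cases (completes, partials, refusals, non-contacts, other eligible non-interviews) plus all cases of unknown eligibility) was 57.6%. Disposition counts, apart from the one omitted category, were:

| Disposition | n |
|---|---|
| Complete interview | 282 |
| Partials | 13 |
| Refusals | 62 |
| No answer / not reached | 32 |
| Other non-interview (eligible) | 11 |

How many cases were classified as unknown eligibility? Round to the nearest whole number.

Num = 282 + 13 = 295
RR2 = 295 / D = 0.576
D = 295 / 0.576 = 512.2
Remaining denominator categories sum to 400
unknown eligibility = 512.2 − 400 ≈ 112

112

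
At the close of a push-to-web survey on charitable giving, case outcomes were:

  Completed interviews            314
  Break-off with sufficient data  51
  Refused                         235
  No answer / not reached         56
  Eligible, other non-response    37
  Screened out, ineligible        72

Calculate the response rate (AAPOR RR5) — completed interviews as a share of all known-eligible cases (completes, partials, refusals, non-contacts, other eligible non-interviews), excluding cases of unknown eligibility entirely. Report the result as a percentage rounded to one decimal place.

Num → 314
Base → 314 + 51 + 235 + 56 + 37 = 693
RR5 = 314 / 693 = 0.4531

45.3%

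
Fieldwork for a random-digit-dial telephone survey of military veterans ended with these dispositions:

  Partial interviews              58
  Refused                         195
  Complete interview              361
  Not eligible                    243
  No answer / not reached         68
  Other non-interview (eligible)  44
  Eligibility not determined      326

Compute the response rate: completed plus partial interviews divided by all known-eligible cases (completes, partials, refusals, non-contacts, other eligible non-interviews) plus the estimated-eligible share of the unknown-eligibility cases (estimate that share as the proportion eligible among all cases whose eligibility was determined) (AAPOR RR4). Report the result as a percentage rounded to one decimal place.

43.2%

Numerator: 361 + 58 = 419
Known eligible: 361 + 58 + 195 + 68 + 44 = 726
e = 726 / (726 + 243) = 726 / 969 = 0.7492
Eligible share of unknowns: 0.7492 × 326 = 244.24
Denominator: 726 + 244.24 = 970.24
RR4 = 419 / 970.24 = 0.4319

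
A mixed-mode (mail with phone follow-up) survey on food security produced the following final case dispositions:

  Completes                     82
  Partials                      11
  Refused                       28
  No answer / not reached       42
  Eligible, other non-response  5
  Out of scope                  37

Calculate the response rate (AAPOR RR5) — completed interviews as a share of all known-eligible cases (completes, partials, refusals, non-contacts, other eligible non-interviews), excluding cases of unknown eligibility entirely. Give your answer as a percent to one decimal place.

Numerator = 82
Denom = 82 + 11 + 28 + 42 + 5 = 168
RR5 = 82 / 168 = 0.4881

48.8%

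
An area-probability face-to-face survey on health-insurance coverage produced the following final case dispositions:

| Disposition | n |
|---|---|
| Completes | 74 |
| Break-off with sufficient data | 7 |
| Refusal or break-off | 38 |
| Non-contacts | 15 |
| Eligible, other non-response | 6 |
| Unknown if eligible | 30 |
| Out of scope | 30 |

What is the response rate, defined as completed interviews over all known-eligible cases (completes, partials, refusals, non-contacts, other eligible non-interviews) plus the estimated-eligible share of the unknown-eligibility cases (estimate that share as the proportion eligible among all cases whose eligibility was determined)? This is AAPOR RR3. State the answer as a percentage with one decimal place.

Num → 74
Eligible (known) → 74 + 7 + 38 + 15 + 6 = 140
e = 140 / (140 + 30) = 140 / 170 = 0.8235
Eligible share of unknowns → 0.8235 × 30 = 24.71
Base → 140 + 24.71 = 164.71
RR3 = 74 / 164.71 = 0.4493

44.9%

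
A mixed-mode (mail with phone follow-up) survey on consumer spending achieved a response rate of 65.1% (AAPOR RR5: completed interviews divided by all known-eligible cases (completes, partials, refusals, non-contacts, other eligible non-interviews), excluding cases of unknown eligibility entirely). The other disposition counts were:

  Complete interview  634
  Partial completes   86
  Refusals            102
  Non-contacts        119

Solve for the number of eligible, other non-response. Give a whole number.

RR5 = 634 / D = 0.651
D = 634 / 0.651 = 973.9
Rest of base = 941
eligible, other non-response = 973.9 − 941 ≈ 33

33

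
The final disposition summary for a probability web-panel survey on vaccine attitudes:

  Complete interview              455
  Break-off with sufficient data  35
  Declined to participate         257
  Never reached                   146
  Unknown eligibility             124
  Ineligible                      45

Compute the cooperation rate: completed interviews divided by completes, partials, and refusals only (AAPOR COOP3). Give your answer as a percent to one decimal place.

Numerator → 455
Base → 455 + 35 + 257 = 747
COOP3 = 455 / 747 = 0.6091

60.9%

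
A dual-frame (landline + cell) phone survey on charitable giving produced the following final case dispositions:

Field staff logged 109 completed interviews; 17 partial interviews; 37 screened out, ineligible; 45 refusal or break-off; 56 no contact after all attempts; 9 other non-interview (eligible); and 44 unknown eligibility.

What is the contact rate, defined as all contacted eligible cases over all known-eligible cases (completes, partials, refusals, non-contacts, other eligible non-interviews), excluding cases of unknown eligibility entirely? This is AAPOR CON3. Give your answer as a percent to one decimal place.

Num = 109 + 17 + 45 + 9 = 180
Denom = 109 + 17 + 45 + 56 + 9 = 236
CON3 = 180 / 236 = 0.7627

76.3%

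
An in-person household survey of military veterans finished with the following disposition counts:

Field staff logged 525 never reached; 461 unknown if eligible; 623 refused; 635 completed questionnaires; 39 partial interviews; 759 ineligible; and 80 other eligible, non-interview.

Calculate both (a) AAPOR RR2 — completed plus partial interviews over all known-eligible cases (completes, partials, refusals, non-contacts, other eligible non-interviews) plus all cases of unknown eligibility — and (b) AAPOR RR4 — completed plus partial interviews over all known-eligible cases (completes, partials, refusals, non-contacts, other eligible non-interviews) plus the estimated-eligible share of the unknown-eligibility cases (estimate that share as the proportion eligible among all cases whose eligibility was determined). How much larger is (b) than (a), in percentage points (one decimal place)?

Numerator = 635 + 39 = 674
Base = 635 + 39 + 623 + 525 + 80 + 461 = 2363
RR2 = 674 / 2363 = 0.2852
Known eligible = 635 + 39 + 623 + 525 + 80 = 1902
e = 1902 / (1902 + 759) = 1902 / 2661 = 0.7148
Eligible share of unknowns = 0.7148 × 461 = 329.52
Base = 1902 + 329.52 = 2231.52
RR4 = 674 / 2231.52 = 0.3020
Difference = 30.20 − 28.52 = 1.68 percentage points

1.7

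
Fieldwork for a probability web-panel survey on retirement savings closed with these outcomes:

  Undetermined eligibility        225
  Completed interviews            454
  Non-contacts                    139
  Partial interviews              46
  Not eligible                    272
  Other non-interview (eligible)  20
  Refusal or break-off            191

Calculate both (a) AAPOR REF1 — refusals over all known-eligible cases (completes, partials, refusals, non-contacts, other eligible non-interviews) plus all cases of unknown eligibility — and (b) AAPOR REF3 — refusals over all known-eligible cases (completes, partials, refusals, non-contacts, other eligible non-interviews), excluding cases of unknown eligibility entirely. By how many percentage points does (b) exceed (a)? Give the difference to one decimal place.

Top = 191
Base = 454 + 46 + 191 + 139 + 20 + 225 = 1075
REF1 = 191 / 1075 = 0.1777
Base = 454 + 46 + 191 + 139 + 20 = 850
REF3 = 191 / 850 = 0.2247
Difference = 22.47 − 17.77 = 4.70 percentage points

4.7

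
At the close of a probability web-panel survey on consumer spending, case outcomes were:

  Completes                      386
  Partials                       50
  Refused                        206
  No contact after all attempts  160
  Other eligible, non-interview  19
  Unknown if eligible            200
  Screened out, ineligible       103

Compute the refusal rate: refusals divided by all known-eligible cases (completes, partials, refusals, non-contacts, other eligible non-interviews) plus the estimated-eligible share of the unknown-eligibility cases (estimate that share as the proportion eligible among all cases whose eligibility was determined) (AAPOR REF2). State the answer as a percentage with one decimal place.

Num → 206
Known eligible → 386 + 50 + 206 + 160 + 19 = 821
e = 821 / (821 + 103) = 821 / 924 = 0.8885
Eligible share of unknowns → 0.8885 × 200 = 177.70
Denominator → 821 + 177.70 = 998.70
REF2 = 206 / 998.70 = 0.2063

20.6%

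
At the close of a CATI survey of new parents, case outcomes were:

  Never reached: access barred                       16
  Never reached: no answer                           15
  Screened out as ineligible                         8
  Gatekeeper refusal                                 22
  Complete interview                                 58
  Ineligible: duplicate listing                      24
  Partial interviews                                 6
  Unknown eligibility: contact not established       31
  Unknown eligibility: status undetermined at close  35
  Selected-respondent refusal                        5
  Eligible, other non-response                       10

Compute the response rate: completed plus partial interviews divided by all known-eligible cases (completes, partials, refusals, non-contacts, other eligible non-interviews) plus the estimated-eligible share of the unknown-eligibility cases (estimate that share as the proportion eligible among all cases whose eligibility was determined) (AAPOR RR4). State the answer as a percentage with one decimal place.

34.6%

Declined to participate = 22 + 5 = 27
Non-contacts = 15 + 16 = 31
Unknown if eligible = 31 + 35 = 66
Out of scope = 8 + 24 = 32
Numerator: 58 + 6 = 64
Determined eligible: 58 + 6 + 27 + 31 + 10 = 132
e = 132 / (132 + 32) = 132 / 164 = 0.8049
Estimated eligible among unknowns: 0.8049 × 66 = 53.12
Denominator: 132 + 53.12 = 185.12
RR4 = 64 / 185.12 = 0.3457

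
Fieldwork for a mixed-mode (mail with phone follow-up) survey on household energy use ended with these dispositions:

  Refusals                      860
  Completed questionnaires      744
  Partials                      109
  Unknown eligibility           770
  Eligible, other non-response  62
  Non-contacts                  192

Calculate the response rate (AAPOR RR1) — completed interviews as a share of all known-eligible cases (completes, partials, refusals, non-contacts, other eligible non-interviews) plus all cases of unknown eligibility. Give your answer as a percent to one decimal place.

27.2%

Top = 744
Denominator = 744 + 109 + 860 + 192 + 62 + 770 = 2737
RR1 = 744 / 2737 = 0.2718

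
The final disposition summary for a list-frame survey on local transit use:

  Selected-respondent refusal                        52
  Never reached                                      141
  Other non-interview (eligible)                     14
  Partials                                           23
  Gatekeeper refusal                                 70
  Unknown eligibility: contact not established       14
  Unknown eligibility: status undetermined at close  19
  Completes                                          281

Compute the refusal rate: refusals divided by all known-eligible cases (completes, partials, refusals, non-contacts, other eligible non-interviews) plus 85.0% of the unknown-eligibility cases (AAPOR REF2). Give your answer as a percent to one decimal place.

Declined to participate = 70 + 52 = 122
Unknown if eligible = 14 + 19 = 33
Num: 122
Eligible (known): 281 + 23 + 122 + 141 + 14 = 581
Eligible share of unknowns: 0.8500 × 33 = 28.05
Base: 581 + 28.05 = 609.05
REF2 = 122 / 609.05 = 0.2003

20.0%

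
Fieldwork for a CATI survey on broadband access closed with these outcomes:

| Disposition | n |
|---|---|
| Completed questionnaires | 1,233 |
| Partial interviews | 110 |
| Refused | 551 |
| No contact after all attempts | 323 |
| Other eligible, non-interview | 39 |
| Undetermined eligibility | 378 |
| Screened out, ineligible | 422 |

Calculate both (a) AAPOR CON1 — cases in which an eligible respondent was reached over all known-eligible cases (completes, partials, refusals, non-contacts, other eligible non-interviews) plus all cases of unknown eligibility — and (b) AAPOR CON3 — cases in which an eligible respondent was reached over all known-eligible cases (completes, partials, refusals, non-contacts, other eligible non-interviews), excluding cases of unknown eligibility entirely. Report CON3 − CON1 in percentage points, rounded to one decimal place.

Numerator: 1233 + 110 + 551 + 39 = 1933
Denom: 1233 + 110 + 551 + 323 + 39 + 378 = 2634
CON1 = 1933 / 2634 = 0.7339
Denom: 1233 + 110 + 551 + 323 + 39 = 2256
CON3 = 1933 / 2256 = 0.8568
Difference = 85.68 − 73.39 = 12.29 percentage points

12.3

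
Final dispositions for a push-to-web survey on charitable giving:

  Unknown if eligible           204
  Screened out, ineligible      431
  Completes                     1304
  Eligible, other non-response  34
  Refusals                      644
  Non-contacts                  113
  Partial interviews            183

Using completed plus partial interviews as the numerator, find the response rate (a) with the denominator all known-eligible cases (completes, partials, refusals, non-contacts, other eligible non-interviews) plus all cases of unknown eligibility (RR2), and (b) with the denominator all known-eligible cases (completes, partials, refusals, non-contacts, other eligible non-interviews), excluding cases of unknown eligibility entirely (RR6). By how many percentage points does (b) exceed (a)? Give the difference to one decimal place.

Numerator = 1304 + 183 = 1487
Denominator = 1304 + 183 + 644 + 113 + 34 + 204 = 2482
RR2 = 1487 / 2482 = 0.5991
Denominator = 1304 + 183 + 644 + 113 + 34 = 2278
RR6 = 1487 / 2278 = 0.6528
Difference = 65.28 − 59.91 = 5.37 percentage points

5.4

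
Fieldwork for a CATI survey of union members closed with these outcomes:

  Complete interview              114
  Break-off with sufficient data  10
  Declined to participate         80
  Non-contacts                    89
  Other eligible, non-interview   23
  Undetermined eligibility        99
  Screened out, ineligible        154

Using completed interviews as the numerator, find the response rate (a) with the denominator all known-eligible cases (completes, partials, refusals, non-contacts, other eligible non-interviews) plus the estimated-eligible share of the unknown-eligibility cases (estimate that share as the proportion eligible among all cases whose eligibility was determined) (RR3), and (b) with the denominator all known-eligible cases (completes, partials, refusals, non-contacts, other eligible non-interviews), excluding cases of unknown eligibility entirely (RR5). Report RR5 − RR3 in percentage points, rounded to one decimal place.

6.3

Numerator = 114
Eligible (known) = 114 + 10 + 80 + 89 + 23 = 316
e = 316 / (316 + 154) = 316 / 470 = 0.6723
Estimated eligible among unknowns = 0.6723 × 99 = 66.56
Base = 316 + 66.56 = 382.56
RR3 = 114 / 382.56 = 0.2980
Base = 114 + 10 + 80 + 89 + 23 = 316
RR5 = 114 / 316 = 0.3608
Difference = 36.08 − 29.80 = 6.28 percentage points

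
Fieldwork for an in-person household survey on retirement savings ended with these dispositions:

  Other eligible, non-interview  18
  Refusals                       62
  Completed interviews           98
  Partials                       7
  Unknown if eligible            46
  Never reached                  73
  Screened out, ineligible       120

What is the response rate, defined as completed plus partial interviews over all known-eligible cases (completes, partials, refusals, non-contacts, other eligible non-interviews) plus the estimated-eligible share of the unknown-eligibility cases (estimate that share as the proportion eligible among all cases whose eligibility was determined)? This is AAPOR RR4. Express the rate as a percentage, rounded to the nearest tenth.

Num → 98 + 7 = 105
Eligible (known) → 98 + 7 + 62 + 73 + 18 = 258
e = 258 / (258 + 120) = 258 / 378 = 0.6825
e × U → 0.6825 × 46 = 31.39
Denom → 258 + 31.39 = 289.39
RR4 = 105 / 289.39 = 0.3628

36.3%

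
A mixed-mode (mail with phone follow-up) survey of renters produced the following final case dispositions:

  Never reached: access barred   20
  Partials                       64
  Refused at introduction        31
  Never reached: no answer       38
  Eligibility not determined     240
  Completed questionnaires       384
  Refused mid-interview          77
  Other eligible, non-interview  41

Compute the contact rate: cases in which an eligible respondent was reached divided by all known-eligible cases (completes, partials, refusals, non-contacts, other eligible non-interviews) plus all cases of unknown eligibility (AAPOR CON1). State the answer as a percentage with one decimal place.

Declined to participate = 31 + 77 = 108
No contact after all attempts = 38 + 20 = 58
Num = 384 + 64 + 108 + 41 = 597
Denom = 384 + 64 + 108 + 58 + 41 + 240 = 895
CON1 = 597 / 895 = 0.6670

66.7%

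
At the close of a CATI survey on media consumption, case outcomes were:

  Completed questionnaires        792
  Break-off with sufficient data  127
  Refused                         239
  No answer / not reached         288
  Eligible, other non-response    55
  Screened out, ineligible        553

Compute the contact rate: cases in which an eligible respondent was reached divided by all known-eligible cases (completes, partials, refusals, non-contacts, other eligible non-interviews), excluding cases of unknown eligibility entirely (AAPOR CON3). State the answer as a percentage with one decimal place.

Num: 792 + 127 + 239 + 55 = 1213
Denominator: 792 + 127 + 239 + 288 + 55 = 1501
CON3 = 1213 / 1501 = 0.8081

80.8%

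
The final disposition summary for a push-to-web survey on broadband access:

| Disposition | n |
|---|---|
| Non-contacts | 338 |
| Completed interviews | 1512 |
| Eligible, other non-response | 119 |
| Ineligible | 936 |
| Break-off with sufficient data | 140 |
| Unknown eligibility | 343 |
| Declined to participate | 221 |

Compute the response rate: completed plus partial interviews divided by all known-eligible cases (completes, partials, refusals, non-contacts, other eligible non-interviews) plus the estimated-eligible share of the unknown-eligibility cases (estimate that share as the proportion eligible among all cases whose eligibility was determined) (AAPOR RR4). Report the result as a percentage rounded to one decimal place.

64.2%

Numerator = 1512 + 140 = 1652
Eligible (known) = 1512 + 140 + 221 + 338 + 119 = 2330
e = 2330 / (2330 + 936) = 2330 / 3266 = 0.7134
Estimated eligible among unknowns = 0.7134 × 343 = 244.70
Denominator = 2330 + 244.70 = 2574.70
RR4 = 1652 / 2574.70 = 0.6416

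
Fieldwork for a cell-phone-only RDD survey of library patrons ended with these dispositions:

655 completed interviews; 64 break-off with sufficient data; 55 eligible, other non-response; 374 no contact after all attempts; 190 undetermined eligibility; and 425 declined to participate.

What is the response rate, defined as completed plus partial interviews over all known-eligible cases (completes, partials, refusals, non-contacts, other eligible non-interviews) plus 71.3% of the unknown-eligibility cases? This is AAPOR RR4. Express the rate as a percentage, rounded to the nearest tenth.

Num → 655 + 64 = 719
Known eligible → 655 + 64 + 425 + 374 + 55 = 1573
Eligible share of unknowns → 0.7130 × 190 = 135.47
Denominator → 1573 + 135.47 = 1708.47
RR4 = 719 / 1708.47 = 0.4208

42.1%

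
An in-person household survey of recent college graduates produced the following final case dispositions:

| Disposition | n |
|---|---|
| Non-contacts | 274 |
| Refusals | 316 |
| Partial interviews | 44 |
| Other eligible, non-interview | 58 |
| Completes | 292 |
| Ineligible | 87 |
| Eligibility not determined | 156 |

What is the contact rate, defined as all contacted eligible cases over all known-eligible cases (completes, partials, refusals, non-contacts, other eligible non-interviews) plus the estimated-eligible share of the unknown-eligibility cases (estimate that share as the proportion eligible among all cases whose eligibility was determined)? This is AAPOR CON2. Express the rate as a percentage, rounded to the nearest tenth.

63.0%

Num: 292 + 44 + 316 + 58 = 710
Eligible (known): 292 + 44 + 316 + 274 + 58 = 984
e = 984 / (984 + 87) = 984 / 1071 = 0.9188
e × U: 0.9188 × 156 = 143.33
Base: 984 + 143.33 = 1127.33
CON2 = 710 / 1127.33 = 0.6298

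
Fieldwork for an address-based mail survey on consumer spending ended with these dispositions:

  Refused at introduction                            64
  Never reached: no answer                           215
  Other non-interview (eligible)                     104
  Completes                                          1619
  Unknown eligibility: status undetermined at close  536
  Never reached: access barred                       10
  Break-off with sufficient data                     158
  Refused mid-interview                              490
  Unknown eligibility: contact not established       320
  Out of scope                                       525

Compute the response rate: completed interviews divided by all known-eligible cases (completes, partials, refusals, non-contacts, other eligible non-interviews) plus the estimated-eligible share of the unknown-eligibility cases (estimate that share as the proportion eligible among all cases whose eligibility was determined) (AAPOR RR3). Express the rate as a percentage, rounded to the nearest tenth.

Refusal or break-off = 64 + 490 = 554
Non-contacts = 215 + 10 = 225
Eligibility not determined = 320 + 536 = 856
Top → 1619
Eligible (known) → 1619 + 158 + 554 + 225 + 104 = 2660
e = 2660 / (2660 + 525) = 2660 / 3185 = 0.8352
Estimated eligible among unknowns → 0.8352 × 856 = 714.93
Denom → 2660 + 714.93 = 3374.93
RR3 = 1619 / 3374.93 = 0.4797

48.0%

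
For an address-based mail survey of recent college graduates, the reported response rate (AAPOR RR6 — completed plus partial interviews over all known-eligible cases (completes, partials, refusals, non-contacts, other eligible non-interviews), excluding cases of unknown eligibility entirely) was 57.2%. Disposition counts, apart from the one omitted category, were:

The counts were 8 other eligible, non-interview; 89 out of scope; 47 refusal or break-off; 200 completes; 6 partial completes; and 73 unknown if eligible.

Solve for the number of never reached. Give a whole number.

99

Top → 200 + 6 = 206
RR6 = 206 / D = 0.572
D = 206 / 0.572 = 360.1
Other denominator terms total 261
never reached = 360.1 − 261 ≈ 99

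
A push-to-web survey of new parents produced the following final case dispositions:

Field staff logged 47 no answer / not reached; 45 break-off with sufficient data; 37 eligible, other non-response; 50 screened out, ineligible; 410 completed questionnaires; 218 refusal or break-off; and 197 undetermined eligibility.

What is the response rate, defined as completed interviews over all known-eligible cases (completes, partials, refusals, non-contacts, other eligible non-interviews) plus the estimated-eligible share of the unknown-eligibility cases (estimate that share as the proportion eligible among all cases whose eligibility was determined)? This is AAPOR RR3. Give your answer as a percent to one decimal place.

Numerator = 410
Eligible (known) = 410 + 45 + 218 + 47 + 37 = 757
e = 757 / (757 + 50) = 757 / 807 = 0.9380
Estimated eligible among unknowns = 0.9380 × 197 = 184.79
Denom = 757 + 184.79 = 941.79
RR3 = 410 / 941.79 = 0.4353

43.5%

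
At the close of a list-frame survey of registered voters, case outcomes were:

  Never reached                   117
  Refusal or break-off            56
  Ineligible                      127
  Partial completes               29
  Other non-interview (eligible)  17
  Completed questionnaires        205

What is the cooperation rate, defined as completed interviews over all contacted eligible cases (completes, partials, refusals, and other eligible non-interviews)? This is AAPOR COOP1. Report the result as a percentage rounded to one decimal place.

66.8%

Num = 205
Base = 205 + 29 + 56 + 17 = 307
COOP1 = 205 / 307 = 0.6678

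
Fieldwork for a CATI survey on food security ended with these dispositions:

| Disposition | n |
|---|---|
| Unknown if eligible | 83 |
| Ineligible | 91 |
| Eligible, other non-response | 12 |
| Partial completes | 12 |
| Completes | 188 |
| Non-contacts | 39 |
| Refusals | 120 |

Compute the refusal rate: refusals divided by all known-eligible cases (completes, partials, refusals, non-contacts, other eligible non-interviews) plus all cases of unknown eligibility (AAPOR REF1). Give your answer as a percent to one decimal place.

Top: 120
Denominator: 188 + 12 + 120 + 39 + 12 + 83 = 454
REF1 = 120 / 454 = 0.2643

26.4%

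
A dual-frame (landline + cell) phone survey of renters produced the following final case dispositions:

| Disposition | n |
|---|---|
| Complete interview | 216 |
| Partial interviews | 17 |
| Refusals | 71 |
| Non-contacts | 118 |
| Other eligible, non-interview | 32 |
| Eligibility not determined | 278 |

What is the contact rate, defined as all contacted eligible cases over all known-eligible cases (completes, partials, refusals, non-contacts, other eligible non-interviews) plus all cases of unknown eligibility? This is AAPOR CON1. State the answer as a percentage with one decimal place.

Numerator: 216 + 17 + 71 + 32 = 336
Denominator: 216 + 17 + 71 + 118 + 32 + 278 = 732
CON1 = 336 / 732 = 0.4590

45.9%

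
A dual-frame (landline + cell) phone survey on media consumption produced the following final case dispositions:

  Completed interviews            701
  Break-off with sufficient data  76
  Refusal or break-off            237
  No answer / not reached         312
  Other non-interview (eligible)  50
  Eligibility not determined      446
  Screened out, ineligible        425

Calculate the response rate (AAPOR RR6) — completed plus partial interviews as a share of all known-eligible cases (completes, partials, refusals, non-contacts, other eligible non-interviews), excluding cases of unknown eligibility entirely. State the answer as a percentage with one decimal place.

56.5%

Top → 701 + 76 = 777
Denominator → 701 + 76 + 237 + 312 + 50 = 1376
RR6 = 777 / 1376 = 0.5647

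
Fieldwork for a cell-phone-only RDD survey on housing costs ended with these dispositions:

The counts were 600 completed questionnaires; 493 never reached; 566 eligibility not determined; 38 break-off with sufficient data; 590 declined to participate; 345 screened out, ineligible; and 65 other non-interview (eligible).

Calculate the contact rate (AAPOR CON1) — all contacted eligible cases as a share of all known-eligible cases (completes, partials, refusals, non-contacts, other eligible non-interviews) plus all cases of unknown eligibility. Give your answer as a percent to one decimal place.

Top: 600 + 38 + 590 + 65 = 1293
Denominator: 600 + 38 + 590 + 493 + 65 + 566 = 2352
CON1 = 1293 / 2352 = 0.5497

55.0%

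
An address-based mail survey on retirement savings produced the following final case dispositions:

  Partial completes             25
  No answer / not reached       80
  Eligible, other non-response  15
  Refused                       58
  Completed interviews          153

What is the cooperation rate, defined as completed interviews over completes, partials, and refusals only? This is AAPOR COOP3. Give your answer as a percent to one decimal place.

Numerator → 153
Denom → 153 + 25 + 58 = 236
COOP3 = 153 / 236 = 0.6483

64.8%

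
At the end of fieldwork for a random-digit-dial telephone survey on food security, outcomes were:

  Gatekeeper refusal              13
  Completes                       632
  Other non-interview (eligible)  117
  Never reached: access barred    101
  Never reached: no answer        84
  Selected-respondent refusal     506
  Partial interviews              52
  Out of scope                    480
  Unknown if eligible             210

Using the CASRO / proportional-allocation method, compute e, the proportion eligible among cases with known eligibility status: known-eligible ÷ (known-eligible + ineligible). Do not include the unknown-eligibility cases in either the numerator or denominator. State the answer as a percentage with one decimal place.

Refusals = 13 + 506 = 519
Non-contacts = 84 + 101 = 185
Eligible (known) → 632 + 52 + 519 + 185 + 117 = 1505
e = 1505 / (1505 + 480) = 1505 / 1985 = 0.7582

75.8%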